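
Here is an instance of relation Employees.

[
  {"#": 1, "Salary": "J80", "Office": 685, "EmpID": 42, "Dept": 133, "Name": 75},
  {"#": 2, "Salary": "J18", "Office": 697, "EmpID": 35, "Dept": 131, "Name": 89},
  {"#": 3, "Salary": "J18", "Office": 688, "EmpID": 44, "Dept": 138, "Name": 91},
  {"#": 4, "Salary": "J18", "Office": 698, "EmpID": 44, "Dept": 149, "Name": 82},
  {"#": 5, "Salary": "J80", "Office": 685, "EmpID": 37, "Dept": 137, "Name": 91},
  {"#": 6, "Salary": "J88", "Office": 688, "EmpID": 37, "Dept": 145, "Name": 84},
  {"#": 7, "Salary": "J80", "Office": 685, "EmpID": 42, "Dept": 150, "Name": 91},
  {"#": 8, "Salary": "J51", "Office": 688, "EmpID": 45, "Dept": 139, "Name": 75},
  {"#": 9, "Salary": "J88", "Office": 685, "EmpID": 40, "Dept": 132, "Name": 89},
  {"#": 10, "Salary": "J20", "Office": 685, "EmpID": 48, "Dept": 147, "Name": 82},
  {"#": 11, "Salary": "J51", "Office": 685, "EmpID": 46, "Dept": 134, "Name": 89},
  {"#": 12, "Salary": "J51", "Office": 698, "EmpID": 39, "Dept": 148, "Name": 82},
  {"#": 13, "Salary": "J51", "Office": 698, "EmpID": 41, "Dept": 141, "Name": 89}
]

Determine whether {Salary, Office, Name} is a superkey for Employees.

No

Rows 5 and 7 have the same {Salary, Office, Name} value (Salary=J80, Office=685, Name=91) but are distinct tuples, so {Salary, Office, Name} does not determine every attribute — not a superkey.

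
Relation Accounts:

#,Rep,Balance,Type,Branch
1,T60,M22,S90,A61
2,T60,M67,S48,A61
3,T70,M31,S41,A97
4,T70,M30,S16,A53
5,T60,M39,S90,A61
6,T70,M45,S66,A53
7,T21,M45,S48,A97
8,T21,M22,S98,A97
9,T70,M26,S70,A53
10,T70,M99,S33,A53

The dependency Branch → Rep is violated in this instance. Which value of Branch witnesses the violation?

Branch=A61: rows 1, 2, 5 → Rep = T60, T60, T60 ✓
Branch=A97: rows 3, 7, 8 → Rep takes values {T70, T21} — violation
Branch=A53: rows 4, 6, 9, 10 → Rep = T70, T70, T70, T70 ✓
The only Branch value with inconsistent Rep is Branch=A97.

A97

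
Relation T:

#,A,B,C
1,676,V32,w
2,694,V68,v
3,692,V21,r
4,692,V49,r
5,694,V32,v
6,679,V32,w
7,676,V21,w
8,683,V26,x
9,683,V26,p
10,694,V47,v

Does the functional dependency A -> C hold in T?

A=676: rows 1, 7 → C = w, w ✓
A=694: rows 2, 5, 10 → C = v, v, v ✓
A=692: rows 3, 4 → C = r, r ✓
A=679: row 6 → C = w ✓
A=683: rows 8, 9 → C takes values {x, p} — violation
Two rows agree on A but differ on C, so A -> C does not hold.

No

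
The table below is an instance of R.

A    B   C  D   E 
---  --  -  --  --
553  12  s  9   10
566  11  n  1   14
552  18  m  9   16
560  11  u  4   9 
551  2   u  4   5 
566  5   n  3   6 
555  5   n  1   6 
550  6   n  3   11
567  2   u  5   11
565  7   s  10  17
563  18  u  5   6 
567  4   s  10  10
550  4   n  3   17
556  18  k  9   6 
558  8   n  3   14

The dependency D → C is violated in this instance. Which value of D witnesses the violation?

9

D=9: 3 rows → C takes values {s, m, k} — violation
D=1: 2 rows → C = n, n ✓
D=4: 2 rows → C = u, u ✓
D=3: 4 rows → C = n, n, n, n ✓
D=5: 2 rows → C = u, u ✓
D=10: 2 rows → C = s, s ✓
The only D value with inconsistent C is D=9.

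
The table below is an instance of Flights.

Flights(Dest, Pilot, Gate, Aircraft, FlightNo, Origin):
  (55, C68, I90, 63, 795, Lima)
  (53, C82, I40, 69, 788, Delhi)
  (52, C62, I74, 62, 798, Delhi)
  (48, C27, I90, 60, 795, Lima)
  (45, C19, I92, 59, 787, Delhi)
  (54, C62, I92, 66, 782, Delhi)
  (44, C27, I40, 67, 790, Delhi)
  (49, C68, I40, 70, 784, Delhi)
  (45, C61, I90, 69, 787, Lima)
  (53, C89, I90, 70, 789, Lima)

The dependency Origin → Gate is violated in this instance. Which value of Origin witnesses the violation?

Delhi

Origin=Lima: 4 rows → Gate = I90, I90, I90, I90 ✓
Origin=Delhi: 6 rows → Gate takes values {I40, I74, I92} — violation
The only Origin value with inconsistent Gate is Origin=Delhi.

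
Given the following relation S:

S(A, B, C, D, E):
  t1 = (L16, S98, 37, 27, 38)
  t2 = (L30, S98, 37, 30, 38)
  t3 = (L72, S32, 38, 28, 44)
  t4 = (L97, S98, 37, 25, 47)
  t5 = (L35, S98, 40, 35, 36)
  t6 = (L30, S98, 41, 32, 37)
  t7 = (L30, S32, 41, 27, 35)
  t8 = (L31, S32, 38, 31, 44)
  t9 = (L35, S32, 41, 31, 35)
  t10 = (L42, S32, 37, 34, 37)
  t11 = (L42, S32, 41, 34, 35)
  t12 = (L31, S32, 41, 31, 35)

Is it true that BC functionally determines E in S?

No

(B=S98, C=37): rows 1, 2, 4 → E takes values {38, 47} — violation
(B=S32, C=38): rows 3, 8 → E = 44, 44 ✓
(B=S98, C=40): row 5 → E = 36 ✓
(B=S98, C=41): row 6 → E = 37 ✓
(B=S32, C=41): rows 7, 9, 11, 12 → E = 35, 35, 35, 35 ✓
(B=S32, C=37): row 10 → E = 37 ✓
Two rows agree on BC but differ on E, so BC → E does not hold.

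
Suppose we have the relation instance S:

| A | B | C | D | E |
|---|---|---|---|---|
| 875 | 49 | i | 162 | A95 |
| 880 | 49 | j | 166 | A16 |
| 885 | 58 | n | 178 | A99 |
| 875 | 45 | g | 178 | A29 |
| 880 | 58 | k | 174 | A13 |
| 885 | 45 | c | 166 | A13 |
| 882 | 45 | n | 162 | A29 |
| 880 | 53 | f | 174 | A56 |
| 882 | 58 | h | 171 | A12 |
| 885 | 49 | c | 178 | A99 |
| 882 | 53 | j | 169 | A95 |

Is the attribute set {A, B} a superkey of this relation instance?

Yes

All 11 rows have distinct {A, B} values, so {A, B} → (all attributes) holds and {A, B} is a superkey.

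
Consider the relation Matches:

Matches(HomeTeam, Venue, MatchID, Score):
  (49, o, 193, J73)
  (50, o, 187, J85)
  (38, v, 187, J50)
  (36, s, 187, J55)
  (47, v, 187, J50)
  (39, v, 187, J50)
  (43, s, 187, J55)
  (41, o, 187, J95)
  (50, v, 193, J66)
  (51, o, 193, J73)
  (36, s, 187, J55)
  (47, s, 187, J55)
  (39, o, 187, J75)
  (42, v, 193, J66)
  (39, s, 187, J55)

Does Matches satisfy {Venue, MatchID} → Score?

No

(Venue=o, MatchID=193): 2 rows → Score = J73, J73 ✓
(Venue=o, MatchID=187): 3 rows → Score takes values {J85, J95, J75} — violation
(Venue=v, MatchID=187): 3 rows → Score = J50, J50, J50 ✓
(Venue=s, MatchID=187): 5 rows → Score = J55, J55, J55, J55, J55 ✓
(Venue=v, MatchID=193): 2 rows → Score = J66, J66 ✓
Two rows agree on {Venue, MatchID} but differ on Score, so {Venue, MatchID} → Score does not hold.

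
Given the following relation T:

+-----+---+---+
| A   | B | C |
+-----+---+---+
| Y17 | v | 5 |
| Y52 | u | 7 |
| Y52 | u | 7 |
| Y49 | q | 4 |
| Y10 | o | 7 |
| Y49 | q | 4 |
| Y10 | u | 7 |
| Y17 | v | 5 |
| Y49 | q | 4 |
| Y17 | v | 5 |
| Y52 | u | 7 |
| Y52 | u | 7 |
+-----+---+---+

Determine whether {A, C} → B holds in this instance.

(A=Y17, C=5): 3 rows → B = v, v, v ✓
(A=Y52, C=7): 4 rows → B = u, u, u, u ✓
(A=Y49, C=4): 3 rows → B = q, q, q ✓
(A=Y10, C=7): 2 rows → B takes values {o, u} — violation
Two rows agree on {A, C} but differ on B, so {A, C} → B does not hold.

No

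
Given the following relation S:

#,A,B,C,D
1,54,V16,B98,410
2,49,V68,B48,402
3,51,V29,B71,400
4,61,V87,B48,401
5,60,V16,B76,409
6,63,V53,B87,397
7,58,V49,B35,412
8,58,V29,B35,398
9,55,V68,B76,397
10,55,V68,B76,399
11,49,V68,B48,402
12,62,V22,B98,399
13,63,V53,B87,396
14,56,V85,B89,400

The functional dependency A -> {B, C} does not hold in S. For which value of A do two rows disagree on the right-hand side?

A=54: row 1 → {B,C} = (V16, B98) ✓
A=49: rows 2, 11 → {B,C} = (V68, B48), (V68, B48) ✓
A=51: row 3 → {B,C} = (V29, B71) ✓
A=61: row 4 → {B,C} = (V87, B48) ✓
A=60: row 5 → {B,C} = (V16, B76) ✓
A=63: rows 6, 13 → {B,C} = (V53, B87), (V53, B87) ✓
A=58: rows 7, 8 → {B,C} takes values {(V49, B35), (V29, B35)} — violation
A=55: rows 9, 10 → {B,C} = (V68, B76), (V68, B76) ✓
A=62: row 12 → {B,C} = (V22, B98) ✓
A=56: row 14 → {B,C} = (V85, B89) ✓
The only A value with inconsistent RHS is A=58.

58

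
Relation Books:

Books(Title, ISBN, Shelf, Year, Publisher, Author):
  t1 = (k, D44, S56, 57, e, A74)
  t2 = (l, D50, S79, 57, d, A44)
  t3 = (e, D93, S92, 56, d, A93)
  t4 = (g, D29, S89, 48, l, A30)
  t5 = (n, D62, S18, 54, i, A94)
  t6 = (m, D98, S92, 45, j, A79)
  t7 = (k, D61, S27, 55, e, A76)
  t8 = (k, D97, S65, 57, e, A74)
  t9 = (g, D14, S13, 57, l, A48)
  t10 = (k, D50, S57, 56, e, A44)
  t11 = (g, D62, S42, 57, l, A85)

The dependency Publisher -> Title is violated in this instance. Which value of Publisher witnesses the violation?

Publisher=e: rows 1, 7, 8, 10 → Title = k, k, k, k ✓
Publisher=d: rows 2, 3 → Title takes values {l, e} — violation
Publisher=l: rows 4, 9, 11 → Title = g, g, g ✓
Publisher=i: row 5 → Title = n ✓
Publisher=j: row 6 → Title = m ✓
The only Publisher value with inconsistent Title is Publisher=d.

d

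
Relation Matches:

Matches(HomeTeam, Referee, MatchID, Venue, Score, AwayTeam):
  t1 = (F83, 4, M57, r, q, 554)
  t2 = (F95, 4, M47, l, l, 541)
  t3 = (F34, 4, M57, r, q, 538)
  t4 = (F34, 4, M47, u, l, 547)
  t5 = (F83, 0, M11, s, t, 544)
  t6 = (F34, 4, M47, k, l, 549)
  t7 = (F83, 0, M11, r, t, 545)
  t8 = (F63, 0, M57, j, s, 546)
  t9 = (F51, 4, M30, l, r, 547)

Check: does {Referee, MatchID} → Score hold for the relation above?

Yes

(Referee=4, MatchID=M57): rows 1, 3 → Score = q, q ✓
(Referee=4, MatchID=M47): rows 2, 4, 6 → Score = l, l, l ✓
(Referee=0, MatchID=M11): rows 5, 7 → Score = t, t ✓
(Referee=0, MatchID=M57): row 8 → Score = s ✓
(Referee=4, MatchID=M30): row 9 → Score = r ✓
Every {Referee, MatchID} value is associated with a single Score value, so {Referee, MatchID} → Score holds.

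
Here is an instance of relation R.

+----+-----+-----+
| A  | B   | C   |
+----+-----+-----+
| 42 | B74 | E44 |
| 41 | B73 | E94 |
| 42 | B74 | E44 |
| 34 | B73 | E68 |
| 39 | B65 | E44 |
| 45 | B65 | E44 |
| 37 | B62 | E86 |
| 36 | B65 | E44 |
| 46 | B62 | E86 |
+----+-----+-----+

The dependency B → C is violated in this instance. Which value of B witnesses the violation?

B=B74: 2 rows → C = E44, E44 ✓
B=B73: 2 rows → C takes values {E94, E68} — violation
B=B65: 3 rows → C = E44, E44, E44 ✓
B=B62: 2 rows → C = E86, E86 ✓
The only B value with inconsistent C is B=B73.

B73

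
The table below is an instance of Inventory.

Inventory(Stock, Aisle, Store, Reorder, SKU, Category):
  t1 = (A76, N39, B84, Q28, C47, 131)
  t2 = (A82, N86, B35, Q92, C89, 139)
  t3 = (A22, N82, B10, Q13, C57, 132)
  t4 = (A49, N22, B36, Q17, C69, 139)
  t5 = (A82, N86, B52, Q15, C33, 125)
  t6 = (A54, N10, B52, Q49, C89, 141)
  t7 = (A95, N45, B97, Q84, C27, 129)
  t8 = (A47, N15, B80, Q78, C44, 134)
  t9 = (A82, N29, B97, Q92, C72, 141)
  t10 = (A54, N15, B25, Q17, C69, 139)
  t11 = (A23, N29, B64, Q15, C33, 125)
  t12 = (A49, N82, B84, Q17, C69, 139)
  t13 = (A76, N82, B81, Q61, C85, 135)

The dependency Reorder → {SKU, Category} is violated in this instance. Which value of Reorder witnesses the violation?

Reorder=Q28: row 1 → {SKU,Category} = (C47, 131) ✓
Reorder=Q92: rows 2, 9 → {SKU,Category} takes values {(C89, 139), (C72, 141)} — violation
Reorder=Q13: row 3 → {SKU,Category} = (C57, 132) ✓
Reorder=Q17: rows 4, 10, 12 → {SKU,Category} = (C69, 139), (C69, 139), (C69, 139) ✓
Reorder=Q15: rows 5, 11 → {SKU,Category} = (C33, 125), (C33, 125) ✓
Reorder=Q49: row 6 → {SKU,Category} = (C89, 141) ✓
Reorder=Q84: row 7 → {SKU,Category} = (C27, 129) ✓
Reorder=Q78: row 8 → {SKU,Category} = (C44, 134) ✓
Reorder=Q61: row 13 → {SKU,Category} = (C85, 135) ✓
The only Reorder value with inconsistent RHS is Reorder=Q92.

Q92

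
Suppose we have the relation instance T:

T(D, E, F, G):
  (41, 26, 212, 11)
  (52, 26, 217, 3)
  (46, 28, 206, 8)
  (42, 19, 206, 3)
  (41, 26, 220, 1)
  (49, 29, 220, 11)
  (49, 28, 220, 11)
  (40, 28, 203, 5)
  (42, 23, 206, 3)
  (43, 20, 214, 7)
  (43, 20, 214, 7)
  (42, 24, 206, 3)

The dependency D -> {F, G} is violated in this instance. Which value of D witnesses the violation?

D=41: 2 rows → {F,G} takes values {(212, 11), (220, 1)} — violation
D=52: 1 row → {F,G} = (217, 3) ✓
D=46: 1 row → {F,G} = (206, 8) ✓
D=42: 3 rows → {F,G} = (206, 3), (206, 3), (206, 3) ✓
D=49: 2 rows → {F,G} = (220, 11), (220, 11) ✓
D=40: 1 row → {F,G} = (203, 5) ✓
D=43: 2 rows → {F,G} = (214, 7), (214, 7) ✓
The only D value with inconsistent RHS is D=41.

41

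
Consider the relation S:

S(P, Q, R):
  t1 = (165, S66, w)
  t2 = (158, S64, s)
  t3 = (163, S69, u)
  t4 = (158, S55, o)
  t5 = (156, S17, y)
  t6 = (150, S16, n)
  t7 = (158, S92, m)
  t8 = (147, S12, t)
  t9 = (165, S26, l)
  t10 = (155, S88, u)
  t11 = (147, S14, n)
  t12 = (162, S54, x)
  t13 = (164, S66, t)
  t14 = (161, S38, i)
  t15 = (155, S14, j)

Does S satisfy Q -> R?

Q=S66: rows 1, 13 → R takes values {w, t} — violation
Q=S64: row 2 → R = s ✓
Q=S69: row 3 → R = u ✓
Q=S55: row 4 → R = o ✓
Q=S17: row 5 → R = y ✓
Q=S16: row 6 → R = n ✓
Q=S92: row 7 → R = m ✓
Q=S12: row 8 → R = t ✓
Q=S26: row 9 → R = l ✓
Q=S88: row 10 → R = u ✓
Q=S14: rows 11, 15 → R takes values {n, j} — violation
Q=S54: row 12 → R = x ✓
Q=S38: row 14 → R = i ✓
Two rows agree on Q but differ on R, so Q -> R does not hold.

No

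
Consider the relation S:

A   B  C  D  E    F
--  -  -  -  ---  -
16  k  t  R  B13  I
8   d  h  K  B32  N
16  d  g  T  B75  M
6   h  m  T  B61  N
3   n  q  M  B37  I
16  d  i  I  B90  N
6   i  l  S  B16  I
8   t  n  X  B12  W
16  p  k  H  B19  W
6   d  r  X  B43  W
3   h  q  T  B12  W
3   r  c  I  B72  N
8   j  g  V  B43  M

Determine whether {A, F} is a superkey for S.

All 13 rows have distinct {A, F} values, so {A, F} → (all attributes) holds and {A, F} is a superkey.

Yes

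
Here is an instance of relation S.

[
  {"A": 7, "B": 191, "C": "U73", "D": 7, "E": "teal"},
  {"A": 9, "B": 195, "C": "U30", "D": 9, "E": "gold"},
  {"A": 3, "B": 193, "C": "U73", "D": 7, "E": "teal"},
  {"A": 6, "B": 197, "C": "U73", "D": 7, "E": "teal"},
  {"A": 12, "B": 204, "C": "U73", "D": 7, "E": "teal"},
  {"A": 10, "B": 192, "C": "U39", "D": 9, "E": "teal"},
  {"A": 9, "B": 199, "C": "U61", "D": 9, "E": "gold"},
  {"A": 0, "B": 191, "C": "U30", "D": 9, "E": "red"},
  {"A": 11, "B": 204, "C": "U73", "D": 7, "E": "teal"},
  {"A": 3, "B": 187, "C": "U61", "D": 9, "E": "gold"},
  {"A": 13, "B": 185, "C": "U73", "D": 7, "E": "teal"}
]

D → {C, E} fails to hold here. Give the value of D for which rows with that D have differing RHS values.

D=7: 6 rows → {C,E} = (U73, teal), (U73, teal), (U73, teal), (U73, teal), (U73, teal), (U73, teal) ✓
D=9: 5 rows → {C,E} takes values {(U30, gold), (U39, teal), (U61, gold), (U30, red)} — violation
The only D value with inconsistent RHS is D=9.

9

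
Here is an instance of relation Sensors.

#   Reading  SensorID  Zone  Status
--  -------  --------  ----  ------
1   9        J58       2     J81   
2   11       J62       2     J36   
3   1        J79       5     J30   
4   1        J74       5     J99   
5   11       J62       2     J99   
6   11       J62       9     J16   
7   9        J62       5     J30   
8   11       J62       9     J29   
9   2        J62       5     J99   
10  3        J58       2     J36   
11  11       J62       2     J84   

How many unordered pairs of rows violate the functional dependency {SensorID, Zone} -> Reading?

(SensorID=J58, Zone=2): violating pairs (1,10) — 1 pair.
(SensorID=J62, Zone=2): all 3 rows agree on Reading — 0 pairs.
(SensorID=J62, Zone=9): all 2 rows agree on Reading — 0 pairs.
(SensorID=J62, Zone=5): violating pairs (7,9) — 1 pair.

2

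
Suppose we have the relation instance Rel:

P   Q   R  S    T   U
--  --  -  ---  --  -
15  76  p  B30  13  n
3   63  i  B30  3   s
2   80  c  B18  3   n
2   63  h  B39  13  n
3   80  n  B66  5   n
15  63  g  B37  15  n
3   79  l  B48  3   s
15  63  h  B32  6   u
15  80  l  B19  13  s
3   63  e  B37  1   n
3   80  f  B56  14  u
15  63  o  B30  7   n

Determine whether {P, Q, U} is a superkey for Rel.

No

Two distinct rows share (P=15, Q=63, U=n), so {P, Q, U} does not determine every attribute — not a superkey.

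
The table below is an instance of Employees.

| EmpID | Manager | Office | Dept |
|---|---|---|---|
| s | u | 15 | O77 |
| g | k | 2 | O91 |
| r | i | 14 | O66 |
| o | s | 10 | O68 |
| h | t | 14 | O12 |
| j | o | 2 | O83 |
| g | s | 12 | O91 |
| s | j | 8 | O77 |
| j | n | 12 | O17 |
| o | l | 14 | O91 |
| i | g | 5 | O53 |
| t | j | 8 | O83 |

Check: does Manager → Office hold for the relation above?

Manager=u: 1 row → Office = 15 ✓
Manager=k: 1 row → Office = 2 ✓
Manager=i: 1 row → Office = 14 ✓
Manager=s: 2 rows → Office takes values {10, 12} — violation
Manager=t: 1 row → Office = 14 ✓
Manager=o: 1 row → Office = 2 ✓
Manager=j: 2 rows → Office = 8, 8 ✓
Manager=n: 1 row → Office = 12 ✓
Manager=l: 1 row → Office = 14 ✓
Manager=g: 1 row → Office = 5 ✓
Two rows agree on Manager but differ on Office, so Manager → Office does not hold.

No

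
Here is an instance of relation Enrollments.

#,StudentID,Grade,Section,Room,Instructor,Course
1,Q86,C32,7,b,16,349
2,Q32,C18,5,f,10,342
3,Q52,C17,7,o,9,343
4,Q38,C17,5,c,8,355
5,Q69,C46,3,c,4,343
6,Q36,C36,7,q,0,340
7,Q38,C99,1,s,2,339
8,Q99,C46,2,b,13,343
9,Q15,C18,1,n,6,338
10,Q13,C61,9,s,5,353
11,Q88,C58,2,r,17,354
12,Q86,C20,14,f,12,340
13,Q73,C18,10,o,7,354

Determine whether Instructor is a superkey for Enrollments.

All 13 rows have distinct Instructor values, so Instructor → (all attributes) holds and Instructor is a superkey.

Yes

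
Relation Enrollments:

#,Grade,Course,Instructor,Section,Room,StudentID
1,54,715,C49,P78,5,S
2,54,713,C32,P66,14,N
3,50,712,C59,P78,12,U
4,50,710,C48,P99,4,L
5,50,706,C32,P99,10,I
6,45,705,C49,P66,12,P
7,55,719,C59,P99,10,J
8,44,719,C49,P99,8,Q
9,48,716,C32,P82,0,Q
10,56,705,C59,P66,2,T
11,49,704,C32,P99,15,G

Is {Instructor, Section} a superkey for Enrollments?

Rows 5 and 11 have the same {Instructor, Section} value (Instructor=C32, Section=P99) but are distinct tuples, so {Instructor, Section} does not determine every attribute — not a superkey.

No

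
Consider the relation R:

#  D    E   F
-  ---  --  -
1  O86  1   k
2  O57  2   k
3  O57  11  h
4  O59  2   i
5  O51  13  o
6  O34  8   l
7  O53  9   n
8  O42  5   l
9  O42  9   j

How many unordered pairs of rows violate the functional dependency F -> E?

F=k: violating pairs (1,2) — 1 pair.
F=l: violating pairs (6,8) — 1 pair.

2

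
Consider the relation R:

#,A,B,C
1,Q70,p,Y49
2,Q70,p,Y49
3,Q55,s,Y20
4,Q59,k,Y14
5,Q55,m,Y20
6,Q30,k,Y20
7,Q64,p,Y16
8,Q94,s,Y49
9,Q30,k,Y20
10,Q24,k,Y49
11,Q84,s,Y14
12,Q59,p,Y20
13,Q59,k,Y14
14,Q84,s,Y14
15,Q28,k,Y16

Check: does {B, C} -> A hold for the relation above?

Yes

(B=p, C=Y49): rows 1, 2 → A = Q70, Q70 ✓
(B=s, C=Y20): row 3 → A = Q55 ✓
(B=k, C=Y14): rows 4, 13 → A = Q59, Q59 ✓
(B=m, C=Y20): row 5 → A = Q55 ✓
(B=k, C=Y20): rows 6, 9 → A = Q30, Q30 ✓
(B=p, C=Y16): row 7 → A = Q64 ✓
(B=s, C=Y49): row 8 → A = Q94 ✓
(B=k, C=Y49): row 10 → A = Q24 ✓
(B=s, C=Y14): rows 11, 14 → A = Q84, Q84 ✓
(B=p, C=Y20): row 12 → A = Q59 ✓
(B=k, C=Y16): row 15 → A = Q28 ✓
Every {B, C} value is associated with a single A value, so {B, C} -> A holds.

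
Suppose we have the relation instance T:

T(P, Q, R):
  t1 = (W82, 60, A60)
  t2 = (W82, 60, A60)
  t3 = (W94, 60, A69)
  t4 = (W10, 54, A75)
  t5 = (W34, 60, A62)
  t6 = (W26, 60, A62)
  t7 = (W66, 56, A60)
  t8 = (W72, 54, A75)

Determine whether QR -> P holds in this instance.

(Q=60, R=A60): rows 1, 2 → P = W82, W82 ✓
(Q=60, R=A69): row 3 → P = W94 ✓
(Q=54, R=A75): rows 4, 8 → P takes values {W10, W72} — violation
(Q=60, R=A62): rows 5, 6 → P takes values {W34, W26} — violation
(Q=56, R=A60): row 7 → P = W66 ✓
Two rows agree on QR but differ on P, so QR -> P does not hold.

No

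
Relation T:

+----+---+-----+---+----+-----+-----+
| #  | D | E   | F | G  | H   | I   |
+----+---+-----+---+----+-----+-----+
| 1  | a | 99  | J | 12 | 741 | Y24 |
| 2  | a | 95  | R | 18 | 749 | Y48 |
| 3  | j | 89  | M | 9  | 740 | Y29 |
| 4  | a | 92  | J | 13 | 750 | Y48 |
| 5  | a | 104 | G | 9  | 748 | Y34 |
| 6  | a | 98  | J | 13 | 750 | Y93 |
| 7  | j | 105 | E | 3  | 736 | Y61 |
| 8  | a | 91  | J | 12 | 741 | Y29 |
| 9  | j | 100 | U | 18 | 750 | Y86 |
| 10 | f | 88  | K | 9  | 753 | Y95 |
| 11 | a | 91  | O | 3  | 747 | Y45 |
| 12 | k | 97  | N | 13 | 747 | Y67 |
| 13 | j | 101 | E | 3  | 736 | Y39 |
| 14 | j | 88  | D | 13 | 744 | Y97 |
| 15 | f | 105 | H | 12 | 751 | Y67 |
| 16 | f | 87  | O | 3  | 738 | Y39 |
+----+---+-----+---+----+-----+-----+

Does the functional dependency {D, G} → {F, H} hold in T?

(D=a, G=12): rows 1, 8 → {F,H} = (J, 741), (J, 741) ✓
(D=a, G=18): row 2 → {F,H} = (R, 749) ✓
(D=j, G=9): row 3 → {F,H} = (M, 740) ✓
(D=a, G=13): rows 4, 6 → {F,H} = (J, 750), (J, 750) ✓
(D=a, G=9): row 5 → {F,H} = (G, 748) ✓
(D=j, G=3): rows 7, 13 → {F,H} = (E, 736), (E, 736) ✓
(D=j, G=18): row 9 → {F,H} = (U, 750) ✓
(D=f, G=9): row 10 → {F,H} = (K, 753) ✓
(D=a, G=3): row 11 → {F,H} = (O, 747) ✓
(D=k, G=13): row 12 → {F,H} = (N, 747) ✓
(D=j, G=13): row 14 → {F,H} = (D, 744) ✓
(D=f, G=12): row 15 → {F,H} = (H, 751) ✓
(D=f, G=3): row 16 → {F,H} = (O, 738) ✓
Every {D, G} value is associated with a single {F, H} value, so {D, G} → {F, H} holds.

Yes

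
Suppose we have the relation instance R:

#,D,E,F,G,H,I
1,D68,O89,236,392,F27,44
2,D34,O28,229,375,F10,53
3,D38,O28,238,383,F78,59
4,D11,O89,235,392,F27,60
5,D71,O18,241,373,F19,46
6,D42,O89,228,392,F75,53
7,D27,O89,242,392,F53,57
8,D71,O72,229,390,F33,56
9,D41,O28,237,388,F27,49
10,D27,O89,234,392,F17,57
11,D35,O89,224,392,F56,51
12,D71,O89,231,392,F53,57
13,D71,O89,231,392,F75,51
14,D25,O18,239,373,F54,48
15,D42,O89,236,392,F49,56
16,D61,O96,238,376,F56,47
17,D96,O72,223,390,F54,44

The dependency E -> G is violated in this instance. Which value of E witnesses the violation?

O28

E=O89: rows 1, 4, 6, 7, 10, 11, 12, 13, 15 → G = 392, 392, 392, 392, 392, 392, 392, 392, 392 ✓
E=O28: rows 2, 3, 9 → G takes values {375, 383, 388} — violation
E=O18: rows 5, 14 → G = 373, 373 ✓
E=O72: rows 8, 17 → G = 390, 390 ✓
E=O96: row 16 → G = 376 ✓
The only E value with inconsistent G is E=O28.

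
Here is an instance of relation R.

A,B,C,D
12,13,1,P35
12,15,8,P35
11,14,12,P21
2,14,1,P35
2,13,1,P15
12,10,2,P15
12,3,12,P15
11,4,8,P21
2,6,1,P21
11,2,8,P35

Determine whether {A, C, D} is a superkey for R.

Yes

All 10 rows have distinct {A, C, D} values, so {A, C, D} → (all attributes) holds and {A, C, D} is a superkey.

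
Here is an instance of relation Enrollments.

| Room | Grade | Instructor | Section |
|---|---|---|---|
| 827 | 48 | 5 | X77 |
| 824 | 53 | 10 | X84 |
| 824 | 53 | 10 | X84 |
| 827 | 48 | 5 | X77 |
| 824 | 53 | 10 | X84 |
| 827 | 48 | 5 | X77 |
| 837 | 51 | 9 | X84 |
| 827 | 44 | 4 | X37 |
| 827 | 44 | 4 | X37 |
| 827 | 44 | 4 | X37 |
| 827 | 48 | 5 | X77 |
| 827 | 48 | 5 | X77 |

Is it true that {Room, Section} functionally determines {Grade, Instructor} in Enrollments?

Yes

(Room=827, Section=X77): 5 rows → {Grade,Instructor} = (48, 5), (48, 5), (48, 5), (48, 5), (48, 5) ✓
(Room=824, Section=X84): 3 rows → {Grade,Instructor} = (53, 10), (53, 10), (53, 10) ✓
(Room=837, Section=X84): 1 row → {Grade,Instructor} = (51, 9) ✓
(Room=827, Section=X37): 3 rows → {Grade,Instructor} = (44, 4), (44, 4), (44, 4) ✓
Every {Room, Section} value is associated with a single {Grade, Instructor} value, so {Room, Section} → {Grade, Instructor} holds.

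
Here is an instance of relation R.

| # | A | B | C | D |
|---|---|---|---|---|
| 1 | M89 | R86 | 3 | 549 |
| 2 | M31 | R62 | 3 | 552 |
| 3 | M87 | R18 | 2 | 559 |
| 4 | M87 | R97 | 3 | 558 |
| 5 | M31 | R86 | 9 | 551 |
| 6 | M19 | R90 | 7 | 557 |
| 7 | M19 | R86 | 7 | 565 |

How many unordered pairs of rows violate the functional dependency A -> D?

A=M31: violating pairs (2,5) — 1 pair.
A=M87: violating pairs (3,4) — 1 pair.
A=M19: violating pairs (6,7) — 1 pair.

3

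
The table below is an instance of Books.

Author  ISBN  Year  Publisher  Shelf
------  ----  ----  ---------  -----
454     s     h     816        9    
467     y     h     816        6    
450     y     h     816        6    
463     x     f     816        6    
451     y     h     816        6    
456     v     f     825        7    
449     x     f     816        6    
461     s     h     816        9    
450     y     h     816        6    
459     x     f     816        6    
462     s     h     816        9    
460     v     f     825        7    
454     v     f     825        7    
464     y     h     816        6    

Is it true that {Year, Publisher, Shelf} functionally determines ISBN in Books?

(Year=h, Publisher=816, Shelf=9): 3 rows → ISBN = s, s, s ✓
(Year=h, Publisher=816, Shelf=6): 5 rows → ISBN = y, y, y, y, y ✓
(Year=f, Publisher=816, Shelf=6): 3 rows → ISBN = x, x, x ✓
(Year=f, Publisher=825, Shelf=7): 3 rows → ISBN = v, v, v ✓
Every {Year, Publisher, Shelf} value is associated with a single ISBN value, so {Year, Publisher, Shelf} → ISBN holds.

Yes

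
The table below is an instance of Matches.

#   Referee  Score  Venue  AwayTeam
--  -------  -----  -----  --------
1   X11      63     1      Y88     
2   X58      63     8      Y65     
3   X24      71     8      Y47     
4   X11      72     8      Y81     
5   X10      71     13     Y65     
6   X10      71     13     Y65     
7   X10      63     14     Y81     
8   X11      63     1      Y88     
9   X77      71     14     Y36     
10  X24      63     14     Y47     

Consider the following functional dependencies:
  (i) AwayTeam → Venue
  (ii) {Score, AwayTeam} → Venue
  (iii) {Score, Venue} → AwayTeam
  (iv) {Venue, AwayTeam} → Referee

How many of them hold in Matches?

2

(i) AwayTeam → Venue: AwayTeam=Y65: rows 2, 5, 6 → Venue takes values {8, 13} — violation; AwayTeam=Y47: rows 3, 10 → Venue takes values {8, 14} — violation; AwayTeam=Y81: rows 4, 7 → Venue takes values {8, 14} — violation — fails.
(ii) {Score, AwayTeam} → Venue: every LHS value maps to a single RHS value — holds.
(iii) {Score, Venue} → AwayTeam: (Score=63, Venue=14): rows 7, 10 → AwayTeam takes values {Y81, Y47} — violation — fails.
(iv) {Venue, AwayTeam} → Referee: every LHS value maps to a single RHS value — holds.
2 of the 4 dependencies hold.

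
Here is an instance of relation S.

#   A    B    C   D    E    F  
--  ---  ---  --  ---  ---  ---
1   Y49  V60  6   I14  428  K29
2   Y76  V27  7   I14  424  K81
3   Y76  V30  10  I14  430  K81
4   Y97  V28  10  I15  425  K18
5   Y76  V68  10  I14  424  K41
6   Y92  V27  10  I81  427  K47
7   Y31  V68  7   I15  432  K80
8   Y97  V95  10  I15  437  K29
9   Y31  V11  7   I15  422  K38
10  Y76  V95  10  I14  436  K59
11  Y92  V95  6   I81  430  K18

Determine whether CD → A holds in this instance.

(C=6, D=I14): row 1 → A = Y49 ✓
(C=7, D=I14): row 2 → A = Y76 ✓
(C=10, D=I14): rows 3, 5, 10 → A = Y76, Y76, Y76 ✓
(C=10, D=I15): rows 4, 8 → A = Y97, Y97 ✓
(C=10, D=I81): row 6 → A = Y92 ✓
(C=7, D=I15): rows 7, 9 → A = Y31, Y31 ✓
(C=6, D=I81): row 11 → A = Y92 ✓
Every CD value is associated with a single A value, so CD → A holds.

Yes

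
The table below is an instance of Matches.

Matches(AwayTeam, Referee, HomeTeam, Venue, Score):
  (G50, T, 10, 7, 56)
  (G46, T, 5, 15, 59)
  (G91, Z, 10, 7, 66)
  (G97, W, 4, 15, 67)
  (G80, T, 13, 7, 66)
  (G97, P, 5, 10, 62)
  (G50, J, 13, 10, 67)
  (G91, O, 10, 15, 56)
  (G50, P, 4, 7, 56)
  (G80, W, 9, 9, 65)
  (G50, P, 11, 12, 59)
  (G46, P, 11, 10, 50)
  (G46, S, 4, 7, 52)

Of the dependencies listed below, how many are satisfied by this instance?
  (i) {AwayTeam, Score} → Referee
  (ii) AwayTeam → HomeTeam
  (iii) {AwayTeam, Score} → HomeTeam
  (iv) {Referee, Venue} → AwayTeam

0

(i) {AwayTeam, Score} → Referee: (AwayTeam=G50, Score=56): 2 rows → Referee takes values {T, P} — violation — fails.
(ii) AwayTeam → HomeTeam: AwayTeam=G50: 4 rows → HomeTeam takes values {10, 13, 4, 11} — violation; AwayTeam=G46: 3 rows → HomeTeam takes values {5, 11, 4} — violation; AwayTeam=G97: 2 rows → HomeTeam takes values {4, 5} — violation; AwayTeam=G80: 2 rows → HomeTeam takes values {13, 9} — violation — fails.
(iii) {AwayTeam, Score} → HomeTeam: (AwayTeam=G50, Score=56): 2 rows → HomeTeam takes values {10, 4} — violation — fails.
(iv) {Referee, Venue} → AwayTeam: (Referee=T, Venue=7): 2 rows → AwayTeam takes values {G50, G80} — violation; (Referee=P, Venue=10): 2 rows → AwayTeam takes values {G97, G46} — violation — fails.
None of the 4 dependencies hold.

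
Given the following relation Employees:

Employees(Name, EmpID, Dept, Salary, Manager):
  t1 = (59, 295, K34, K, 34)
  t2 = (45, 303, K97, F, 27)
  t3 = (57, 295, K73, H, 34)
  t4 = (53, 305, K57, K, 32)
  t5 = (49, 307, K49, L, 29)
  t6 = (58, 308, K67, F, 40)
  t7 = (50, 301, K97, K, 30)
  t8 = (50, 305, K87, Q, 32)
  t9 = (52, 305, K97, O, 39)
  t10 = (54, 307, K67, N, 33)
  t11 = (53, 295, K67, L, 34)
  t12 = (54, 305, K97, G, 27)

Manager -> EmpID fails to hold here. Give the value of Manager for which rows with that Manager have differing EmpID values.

27

Manager=34: rows 1, 3, 11 → EmpID = 295, 295, 295 ✓
Manager=27: rows 2, 12 → EmpID takes values {303, 305} — violation
Manager=32: rows 4, 8 → EmpID = 305, 305 ✓
Manager=29: row 5 → EmpID = 307 ✓
Manager=40: row 6 → EmpID = 308 ✓
Manager=30: row 7 → EmpID = 301 ✓
Manager=39: row 9 → EmpID = 305 ✓
Manager=33: row 10 → EmpID = 307 ✓
The only Manager value with inconsistent EmpID is Manager=27.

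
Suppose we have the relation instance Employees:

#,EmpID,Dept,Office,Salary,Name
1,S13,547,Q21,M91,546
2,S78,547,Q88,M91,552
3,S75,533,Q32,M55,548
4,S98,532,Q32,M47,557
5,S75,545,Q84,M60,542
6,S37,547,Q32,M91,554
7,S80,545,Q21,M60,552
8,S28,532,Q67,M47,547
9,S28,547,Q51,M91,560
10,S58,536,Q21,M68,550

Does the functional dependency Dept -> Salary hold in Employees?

Yes

Dept=547: rows 1, 2, 6, 9 → Salary = M91, M91, M91, M91 ✓
Dept=533: row 3 → Salary = M55 ✓
Dept=532: rows 4, 8 → Salary = M47, M47 ✓
Dept=545: rows 5, 7 → Salary = M60, M60 ✓
Dept=536: row 10 → Salary = M68 ✓
Every Dept value is associated with a single Salary value, so Dept -> Salary holds.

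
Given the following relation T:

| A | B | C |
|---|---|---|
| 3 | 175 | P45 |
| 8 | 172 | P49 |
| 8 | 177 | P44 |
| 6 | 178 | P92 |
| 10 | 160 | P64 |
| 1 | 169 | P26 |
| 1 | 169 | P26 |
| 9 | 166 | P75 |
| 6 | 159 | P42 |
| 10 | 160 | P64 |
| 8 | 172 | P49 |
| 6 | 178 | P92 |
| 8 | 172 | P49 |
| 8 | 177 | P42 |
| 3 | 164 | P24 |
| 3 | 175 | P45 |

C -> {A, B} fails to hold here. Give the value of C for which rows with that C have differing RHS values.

C=P45: 2 rows → {A,B} = (3, 175), (3, 175) ✓
C=P49: 3 rows → {A,B} = (8, 172), (8, 172), (8, 172) ✓
C=P44: 1 row → {A,B} = (8, 177) ✓
C=P92: 2 rows → {A,B} = (6, 178), (6, 178) ✓
C=P64: 2 rows → {A,B} = (10, 160), (10, 160) ✓
C=P26: 2 rows → {A,B} = (1, 169), (1, 169) ✓
C=P75: 1 row → {A,B} = (9, 166) ✓
C=P42: 2 rows → {A,B} takes values {(6, 159), (8, 177)} — violation
C=P24: 1 row → {A,B} = (3, 164) ✓
The only C value with inconsistent RHS is C=P42.

P42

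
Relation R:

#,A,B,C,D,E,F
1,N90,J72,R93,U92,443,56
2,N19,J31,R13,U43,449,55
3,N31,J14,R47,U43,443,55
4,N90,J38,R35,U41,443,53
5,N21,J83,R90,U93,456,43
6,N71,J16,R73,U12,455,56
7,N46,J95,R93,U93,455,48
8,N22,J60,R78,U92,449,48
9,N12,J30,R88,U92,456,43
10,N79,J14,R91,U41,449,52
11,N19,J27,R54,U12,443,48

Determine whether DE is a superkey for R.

Yes

All 11 rows have distinct DE values, so DE → (all attributes) holds and DE is a superkey.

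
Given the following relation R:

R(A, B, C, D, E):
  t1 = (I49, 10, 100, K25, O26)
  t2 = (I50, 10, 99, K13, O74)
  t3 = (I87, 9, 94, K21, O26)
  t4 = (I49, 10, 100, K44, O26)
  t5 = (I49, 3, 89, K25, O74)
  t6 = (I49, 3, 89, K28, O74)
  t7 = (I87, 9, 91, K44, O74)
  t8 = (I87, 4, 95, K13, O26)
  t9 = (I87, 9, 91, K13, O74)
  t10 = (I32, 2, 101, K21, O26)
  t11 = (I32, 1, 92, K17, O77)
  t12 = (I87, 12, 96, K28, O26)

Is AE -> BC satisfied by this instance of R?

No

(A=I49, E=O26): rows 1, 4 → {B,C} = (10, 100), (10, 100) ✓
(A=I50, E=O74): row 2 → {B,C} = (10, 99) ✓
(A=I87, E=O26): rows 3, 8, 12 → {B,C} takes values {(9, 94), (4, 95), (12, 96)} — violation
(A=I49, E=O74): rows 5, 6 → {B,C} = (3, 89), (3, 89) ✓
(A=I87, E=O74): rows 7, 9 → {B,C} = (9, 91), (9, 91) ✓
(A=I32, E=O26): row 10 → {B,C} = (2, 101) ✓
(A=I32, E=O77): row 11 → {B,C} = (1, 92) ✓
Two rows agree on AE but differ on BC, so AE -> BC does not hold.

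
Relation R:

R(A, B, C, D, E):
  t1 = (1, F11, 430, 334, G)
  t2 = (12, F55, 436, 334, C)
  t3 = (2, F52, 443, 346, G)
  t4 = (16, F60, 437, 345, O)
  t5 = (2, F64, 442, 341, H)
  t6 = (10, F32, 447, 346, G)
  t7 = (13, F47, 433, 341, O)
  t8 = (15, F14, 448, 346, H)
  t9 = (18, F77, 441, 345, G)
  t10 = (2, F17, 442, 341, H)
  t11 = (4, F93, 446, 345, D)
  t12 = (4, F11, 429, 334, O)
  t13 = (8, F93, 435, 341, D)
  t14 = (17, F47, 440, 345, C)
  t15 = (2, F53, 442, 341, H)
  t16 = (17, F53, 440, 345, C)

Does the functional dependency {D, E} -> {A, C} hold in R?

(D=334, E=G): row 1 → {A,C} = (1, 430) ✓
(D=334, E=C): row 2 → {A,C} = (12, 436) ✓
(D=346, E=G): rows 3, 6 → {A,C} takes values {(2, 443), (10, 447)} — violation
(D=345, E=O): row 4 → {A,C} = (16, 437) ✓
(D=341, E=H): rows 5, 10, 15 → {A,C} = (2, 442), (2, 442), (2, 442) ✓
(D=341, E=O): row 7 → {A,C} = (13, 433) ✓
(D=346, E=H): row 8 → {A,C} = (15, 448) ✓
(D=345, E=G): row 9 → {A,C} = (18, 441) ✓
(D=345, E=D): row 11 → {A,C} = (4, 446) ✓
(D=334, E=O): row 12 → {A,C} = (4, 429) ✓
(D=341, E=D): row 13 → {A,C} = (8, 435) ✓
(D=345, E=C): rows 14, 16 → {A,C} = (17, 440), (17, 440) ✓
Two rows agree on {D, E} but differ on {A, C}, so {D, E} -> {A, C} does not hold.

No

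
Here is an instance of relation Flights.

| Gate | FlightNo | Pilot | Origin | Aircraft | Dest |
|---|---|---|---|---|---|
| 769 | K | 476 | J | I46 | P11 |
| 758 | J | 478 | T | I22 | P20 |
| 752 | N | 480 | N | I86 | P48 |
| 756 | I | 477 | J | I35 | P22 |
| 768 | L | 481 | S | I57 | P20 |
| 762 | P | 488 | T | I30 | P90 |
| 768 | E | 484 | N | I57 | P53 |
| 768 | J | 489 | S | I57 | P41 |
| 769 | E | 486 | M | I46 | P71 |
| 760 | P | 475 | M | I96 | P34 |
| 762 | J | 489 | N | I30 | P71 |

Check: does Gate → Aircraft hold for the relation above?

Gate=769: 2 rows → Aircraft = I46, I46 ✓
Gate=758: 1 row → Aircraft = I22 ✓
Gate=752: 1 row → Aircraft = I86 ✓
Gate=756: 1 row → Aircraft = I35 ✓
Gate=768: 3 rows → Aircraft = I57, I57, I57 ✓
Gate=762: 2 rows → Aircraft = I30, I30 ✓
Gate=760: 1 row → Aircraft = I96 ✓
Every Gate value is associated with a single Aircraft value, so Gate → Aircraft holds.

Yes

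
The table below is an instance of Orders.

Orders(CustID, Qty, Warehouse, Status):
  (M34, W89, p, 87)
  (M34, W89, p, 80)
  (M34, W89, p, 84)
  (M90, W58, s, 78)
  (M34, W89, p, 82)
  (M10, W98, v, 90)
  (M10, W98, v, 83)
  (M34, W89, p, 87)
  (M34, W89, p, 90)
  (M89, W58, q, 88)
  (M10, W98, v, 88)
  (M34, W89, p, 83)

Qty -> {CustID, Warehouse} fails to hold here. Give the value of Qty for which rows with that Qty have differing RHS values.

Qty=W89: 7 rows → {CustID,Warehouse} = (M34, p), (M34, p), (M34, p), (M34, p), (M34, p), (M34, p), (M34, p) ✓
Qty=W58: 2 rows → {CustID,Warehouse} takes values {(M90, s), (M89, q)} — violation
Qty=W98: 3 rows → {CustID,Warehouse} = (M10, v), (M10, v), (M10, v) ✓
The only Qty value with inconsistent RHS is Qty=W58.

W58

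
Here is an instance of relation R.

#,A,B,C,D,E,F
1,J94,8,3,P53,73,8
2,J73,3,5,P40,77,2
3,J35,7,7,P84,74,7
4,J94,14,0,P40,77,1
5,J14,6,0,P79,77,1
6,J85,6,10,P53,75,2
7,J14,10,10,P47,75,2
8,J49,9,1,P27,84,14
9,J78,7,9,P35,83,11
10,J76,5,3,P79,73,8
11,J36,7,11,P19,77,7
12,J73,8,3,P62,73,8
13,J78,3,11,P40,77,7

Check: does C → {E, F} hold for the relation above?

Yes

C=3: rows 1, 10, 12 → {E,F} = (73, 8), (73, 8), (73, 8) ✓
C=5: row 2 → {E,F} = (77, 2) ✓
C=7: row 3 → {E,F} = (74, 7) ✓
C=0: rows 4, 5 → {E,F} = (77, 1), (77, 1) ✓
C=10: rows 6, 7 → {E,F} = (75, 2), (75, 2) ✓
C=1: row 8 → {E,F} = (84, 14) ✓
C=9: row 9 → {E,F} = (83, 11) ✓
C=11: rows 11, 13 → {E,F} = (77, 7), (77, 7) ✓
Every C value is associated with a single {E, F} value, so C → {E, F} holds.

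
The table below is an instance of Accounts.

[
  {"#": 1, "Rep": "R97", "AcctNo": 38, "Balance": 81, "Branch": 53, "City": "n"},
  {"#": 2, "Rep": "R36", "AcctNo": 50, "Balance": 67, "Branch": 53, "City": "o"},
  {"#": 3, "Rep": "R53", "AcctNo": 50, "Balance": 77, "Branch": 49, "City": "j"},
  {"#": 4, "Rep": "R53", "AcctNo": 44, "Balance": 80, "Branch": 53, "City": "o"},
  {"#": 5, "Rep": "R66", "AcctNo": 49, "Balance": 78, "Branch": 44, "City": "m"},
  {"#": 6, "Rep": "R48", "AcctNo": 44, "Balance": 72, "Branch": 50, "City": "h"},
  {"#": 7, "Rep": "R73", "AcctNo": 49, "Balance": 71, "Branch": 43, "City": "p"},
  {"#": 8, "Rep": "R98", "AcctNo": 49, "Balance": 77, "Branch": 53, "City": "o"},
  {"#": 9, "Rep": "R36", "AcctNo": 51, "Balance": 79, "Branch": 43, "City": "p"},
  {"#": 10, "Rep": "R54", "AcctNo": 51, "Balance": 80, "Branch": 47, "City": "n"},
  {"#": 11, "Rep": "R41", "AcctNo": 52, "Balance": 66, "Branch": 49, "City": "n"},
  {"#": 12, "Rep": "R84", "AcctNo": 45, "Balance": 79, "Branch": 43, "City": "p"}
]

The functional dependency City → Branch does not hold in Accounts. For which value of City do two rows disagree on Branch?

City=n: rows 1, 10, 11 → Branch takes values {53, 47, 49} — violation
City=o: rows 2, 4, 8 → Branch = 53, 53, 53 ✓
City=j: row 3 → Branch = 49 ✓
City=m: row 5 → Branch = 44 ✓
City=h: row 6 → Branch = 50 ✓
City=p: rows 7, 9, 12 → Branch = 43, 43, 43 ✓
The only City value with inconsistent Branch is City=n.

n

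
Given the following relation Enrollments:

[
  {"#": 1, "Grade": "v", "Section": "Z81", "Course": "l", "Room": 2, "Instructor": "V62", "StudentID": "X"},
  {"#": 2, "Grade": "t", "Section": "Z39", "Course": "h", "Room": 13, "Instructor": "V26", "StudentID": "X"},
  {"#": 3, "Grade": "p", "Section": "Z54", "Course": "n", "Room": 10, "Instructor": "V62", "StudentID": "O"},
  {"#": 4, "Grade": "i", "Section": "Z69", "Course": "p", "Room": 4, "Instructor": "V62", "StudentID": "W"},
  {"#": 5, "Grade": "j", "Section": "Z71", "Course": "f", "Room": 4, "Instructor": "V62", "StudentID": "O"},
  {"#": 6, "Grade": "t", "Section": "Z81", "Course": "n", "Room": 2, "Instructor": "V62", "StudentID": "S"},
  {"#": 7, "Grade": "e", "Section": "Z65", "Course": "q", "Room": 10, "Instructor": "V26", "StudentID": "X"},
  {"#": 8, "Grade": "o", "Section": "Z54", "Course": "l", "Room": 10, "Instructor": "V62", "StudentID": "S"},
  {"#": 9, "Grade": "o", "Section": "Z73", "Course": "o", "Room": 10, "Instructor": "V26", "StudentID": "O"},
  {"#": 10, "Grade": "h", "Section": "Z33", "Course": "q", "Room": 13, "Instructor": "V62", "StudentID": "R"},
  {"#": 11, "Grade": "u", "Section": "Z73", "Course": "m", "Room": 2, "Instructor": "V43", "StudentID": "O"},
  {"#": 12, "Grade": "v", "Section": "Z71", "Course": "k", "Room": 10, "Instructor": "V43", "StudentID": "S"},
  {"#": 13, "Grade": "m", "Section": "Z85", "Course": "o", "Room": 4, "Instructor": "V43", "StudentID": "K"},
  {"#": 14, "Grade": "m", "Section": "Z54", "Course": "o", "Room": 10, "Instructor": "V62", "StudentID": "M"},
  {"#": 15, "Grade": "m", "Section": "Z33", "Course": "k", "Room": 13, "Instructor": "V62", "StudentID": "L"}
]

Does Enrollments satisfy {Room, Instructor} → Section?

No

(Room=2, Instructor=V62): rows 1, 6 → Section = Z81, Z81 ✓
(Room=13, Instructor=V26): row 2 → Section = Z39 ✓
(Room=10, Instructor=V62): rows 3, 8, 14 → Section = Z54, Z54, Z54 ✓
(Room=4, Instructor=V62): rows 4, 5 → Section takes values {Z69, Z71} — violation
(Room=10, Instructor=V26): rows 7, 9 → Section takes values {Z65, Z73} — violation
(Room=13, Instructor=V62): rows 10, 15 → Section = Z33, Z33 ✓
(Room=2, Instructor=V43): row 11 → Section = Z73 ✓
(Room=10, Instructor=V43): row 12 → Section = Z71 ✓
(Room=4, Instructor=V43): row 13 → Section = Z85 ✓
Two rows agree on {Room, Instructor} but differ on Section, so {Room, Instructor} → Section does not hold.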